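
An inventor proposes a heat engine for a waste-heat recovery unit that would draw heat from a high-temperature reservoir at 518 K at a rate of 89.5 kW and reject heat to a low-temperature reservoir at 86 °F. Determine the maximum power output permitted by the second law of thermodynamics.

T_C = 86 °F → (86 − 32) × 5/9 = 30.00 °C = 303.15 K.
By the Carnot theorem, η_max = 1 − T_C/T_H = 1 − 303.15/518.00 = 0.4148.
W_max = η_max · Q_H = 0.4148 × 89.5 = 37.1 kW.

Ẇ_max ≈ 37.1 kW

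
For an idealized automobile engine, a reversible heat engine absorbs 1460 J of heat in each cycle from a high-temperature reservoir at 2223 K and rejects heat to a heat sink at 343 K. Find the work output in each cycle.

W ≈ 1235 J

For a reversible engine, η = 1 − T_C/T_H = 1 − 343.00/2223.00 = 0.8457.
W = η·Q_H = 0.8457 × 1460 = 1235 J.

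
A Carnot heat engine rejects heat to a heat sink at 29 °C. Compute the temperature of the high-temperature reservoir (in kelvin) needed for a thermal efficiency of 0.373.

T_H ≈ 482 K

T_C = 29 °C → 29 + 273.15 = 302.15 K.
From η = 1 − T_C/T_H, solving for T_H gives T_H = T_C/(1 − η) = 302.15/(1 − 0.373) = 482 K.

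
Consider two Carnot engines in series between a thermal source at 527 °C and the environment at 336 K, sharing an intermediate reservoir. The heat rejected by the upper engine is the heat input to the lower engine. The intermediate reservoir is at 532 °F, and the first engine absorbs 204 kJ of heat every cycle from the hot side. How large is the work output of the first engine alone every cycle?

T_H = 527 °C → 527 + 273.15 = 800.15 K.
T_m = 532 °F → (532 − 32) × 5/9 = 277.78 °C = 550.93 K.
First-stage efficiency η₁ = 1 − T_m/T_H = 1 − 550.93/800.15 = 0.3115.
W₁ = η₁·Q_H = 0.3115 × 204 = 63.5 kJ.

W₁ ≈ 63.5 kJ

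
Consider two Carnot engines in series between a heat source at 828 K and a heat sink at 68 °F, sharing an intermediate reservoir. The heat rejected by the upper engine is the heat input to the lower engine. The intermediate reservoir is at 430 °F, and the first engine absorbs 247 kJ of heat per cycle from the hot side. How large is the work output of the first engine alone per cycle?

T_C = 68 °F → (68 − 32) × 5/9 = 20.00 °C = 293.15 K.
T_m = 430 °F → (430 − 32) × 5/9 = 221.11 °C = 494.26 K.
First-stage efficiency η₁ = 1 − T_m/T_H = 1 − 494.26/828.00 = 0.4031.
W₁ = η₁·Q_H = 0.4031 × 247 = 99.56 kJ.

W₁ ≈ 99.56 kJ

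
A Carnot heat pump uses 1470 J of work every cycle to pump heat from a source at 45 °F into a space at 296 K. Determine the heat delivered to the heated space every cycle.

Q_H ≈ 27800 J

T_C = 45 °F → (45 − 32) × 5/9 = 7.22 °C = 280.37 K.
The Carnot heat-pump COP is COP_HP = T_H/(T_H − T_C) = 296.00/15.63 = 18.9406.
Q_H = COP_HP · W = 18.9406 × 1470 = 27800 J.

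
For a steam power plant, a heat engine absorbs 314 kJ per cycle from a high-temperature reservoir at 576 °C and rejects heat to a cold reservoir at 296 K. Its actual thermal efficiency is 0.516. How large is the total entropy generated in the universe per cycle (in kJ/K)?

T_H = 576 °C → 576 + 273.15 = 849.15 K.
W = η·Q_H = 0.516 × 314 = 162.0 kJ, so Q_C = Q_H − W = 152.0 kJ.
Reservoir entropy changes: ΔS_H = −Q_H/T_H = −314/849.15 = -0.3698 kJ/K and ΔS_C = +Q_C/T_C = 152.0/296.00 = 0.5134 kJ/K.
ΔS_univ = −Q_H/T_H + Q_C/T_C = 0.144 kJ/K (> 0, since η = 0.516 < η_Carnot = 0.651).

ΔS_univ ≈ 0.144 kJ/K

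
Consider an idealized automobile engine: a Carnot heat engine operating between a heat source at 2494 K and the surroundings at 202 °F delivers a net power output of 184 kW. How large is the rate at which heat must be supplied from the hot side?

T_C = 202 °F → (202 − 32) × 5/9 = 94.44 °C = 367.59 K.
The Carnot efficiency is η = 1 − T_C/T_H = 1 − 367.59/2494.00 = 0.8526.
Q_H = W/η = 184/0.8526 = 215.8 kW.

Q̇_H ≈ 215.8 kW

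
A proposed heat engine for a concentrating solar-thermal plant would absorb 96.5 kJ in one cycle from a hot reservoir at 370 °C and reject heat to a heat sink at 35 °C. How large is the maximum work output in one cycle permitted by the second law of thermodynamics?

T_H = 370 °C → 370 + 273.15 = 643.15 K.
T_C = 35 °C → 35 + 273.15 = 308.15 K.
The upper bound on efficiency is η_max = 1 − T_C/T_H = 1 − 308.15/643.15 = 0.5209.
W_max = η_max · Q_H = 0.5209 × 96.5 = 50.3 kJ.

W_max ≈ 50.3 kJ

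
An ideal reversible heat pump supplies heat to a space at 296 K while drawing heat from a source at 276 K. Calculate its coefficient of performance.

COP_HP ≈ 14.80

For a reversible heat pump, COP_HP = T_H/(T_H − T_C) = 296.00/(296.00 − 276.00) = 14.80.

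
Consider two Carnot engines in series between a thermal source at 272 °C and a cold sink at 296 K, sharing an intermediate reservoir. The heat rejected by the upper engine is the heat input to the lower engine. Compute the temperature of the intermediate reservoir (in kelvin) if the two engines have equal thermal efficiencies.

T_H = 272 °C → 272 + 273.15 = 545.15 K.
Equal efficiencies require 1 − T_m/T_H = 1 − T_C/T_m, i.e. T_m/T_H = T_C/T_m, so T_m = √(T_H·T_C) = √(545.15 × 296.00) = 401.7 K.

T_m ≈ 401.7 K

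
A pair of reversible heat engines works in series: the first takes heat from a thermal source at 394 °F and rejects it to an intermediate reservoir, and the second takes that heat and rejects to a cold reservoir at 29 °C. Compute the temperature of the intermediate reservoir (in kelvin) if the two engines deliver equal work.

T_m ≈ 388 K

T_H = 394 °F → (394 − 32) × 5/9 = 201.11 °C = 474.26 K.
T_C = 29 °C → 29 + 273.15 = 302.15 K.
For reversible stages Q_m = Q_H·(T_m/T_H). Setting W₁ = Q_H(1 − T_m/T_H) equal to W₂ = Q_m(1 − T_C/T_m) = Q_H·(T_m − T_C)/T_H gives T_H − T_m = T_m − T_C, so T_m = (T_H + T_C)/2 = (474.26 + 302.15)/2 = 388 K.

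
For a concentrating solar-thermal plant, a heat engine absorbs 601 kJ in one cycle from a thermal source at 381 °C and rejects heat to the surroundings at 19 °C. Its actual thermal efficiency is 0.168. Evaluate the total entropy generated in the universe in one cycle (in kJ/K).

ΔS_univ ≈ 0.793 kJ/K

T_H = 381 °C → 381 + 273.15 = 654.15 K.
T_C = 19 °C → 19 + 273.15 = 292.15 K.
W = η·Q_H = 0.168 × 601 = 101.0 kJ, so Q_C = Q_H − W = 500.0 kJ.
Reservoir entropy changes: ΔS_H = −Q_H/T_H = −601/654.15 = -0.9187 kJ/K and ΔS_C = +Q_C/T_C = 500.0/292.15 = 1.712 kJ/K.
ΔS_univ = −Q_H/T_H + Q_C/T_C = 0.793 kJ/K (> 0, since η = 0.168 < η_Carnot = 0.553).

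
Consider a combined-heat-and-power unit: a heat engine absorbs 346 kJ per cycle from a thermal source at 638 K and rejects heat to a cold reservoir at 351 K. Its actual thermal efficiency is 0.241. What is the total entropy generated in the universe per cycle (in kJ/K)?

W = η·Q_H = 0.241 × 346 = 83.39 kJ, so Q_C = Q_H − W = 262.6 kJ.
Entropy balance on the reservoirs: −Q_H/T_H = -0.5423 kJ/K, +Q_C/T_C = 0.7482 kJ/K.
ΔS_univ = −Q_H/T_H + Q_C/T_C = 0.2059 kJ/K (> 0, since η = 0.241 < η_Carnot = 0.450).

ΔS_univ ≈ 0.2059 kJ/K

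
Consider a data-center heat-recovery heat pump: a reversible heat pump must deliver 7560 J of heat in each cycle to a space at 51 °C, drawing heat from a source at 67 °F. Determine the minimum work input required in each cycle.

T_H = 51 °C → 51 + 273.15 = 324.15 K.
T_C = 67 °F → (67 − 32) × 5/9 = 19.44 °C = 292.59 K.
The Carnot heat-pump COP is COP_HP = T_H/(T_H − T_C) = 324.15/31.56 = 10.2724.
W = Q_H/COP_HP = 7560/10.2724 = 736.0 J.

W_in ≈ 736.0 J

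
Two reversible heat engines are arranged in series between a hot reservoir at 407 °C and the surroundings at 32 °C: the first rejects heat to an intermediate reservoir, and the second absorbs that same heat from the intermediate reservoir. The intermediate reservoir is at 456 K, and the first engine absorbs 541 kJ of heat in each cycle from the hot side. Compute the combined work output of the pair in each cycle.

W_total ≈ 298 kJ

T_H = 407 °C → 407 + 273.15 = 680.15 K.
T_C = 32 °C → 32 + 273.15 = 305.15 K.
Two reversible stages in series are equivalent to a single Carnot engine between T_H and T_C, so η_total = 1 − T_C/T_H = 1 − 305.15/680.15 = 0.5513.
W_total = η_total · Q_H = 0.5513 × 541 = 298 kJ.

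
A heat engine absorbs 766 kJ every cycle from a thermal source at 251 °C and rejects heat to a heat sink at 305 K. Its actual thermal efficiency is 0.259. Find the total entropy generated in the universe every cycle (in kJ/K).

ΔS_univ ≈ 0.400 kJ/K

T_H = 251 °C → 251 + 273.15 = 524.15 K.
W = η·Q_H = 0.259 × 766 = 198.4 kJ, so Q_C = Q_H − W = 567.6 kJ.
Reservoir entropy changes: ΔS_H = −Q_H/T_H = −766/524.15 = -1.461 kJ/K and ΔS_C = +Q_C/T_C = 567.6/305.00 = 1.861 kJ/K.
ΔS_univ = −Q_H/T_H + Q_C/T_C = 0.400 kJ/K (> 0, since η = 0.259 < η_Carnot = 0.418).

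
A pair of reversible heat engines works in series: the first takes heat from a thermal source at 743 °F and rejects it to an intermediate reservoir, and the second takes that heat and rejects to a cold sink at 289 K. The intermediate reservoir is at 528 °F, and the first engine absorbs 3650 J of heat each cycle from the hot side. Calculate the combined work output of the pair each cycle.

W_total ≈ 2071 J

T_H = 743 °F → (743 − 32) × 5/9 = 395.00 °C = 668.15 K.
Two reversible stages in series are equivalent to a single Carnot engine between T_H and T_C, so η_total = 1 − T_C/T_H = 1 − 289.00/668.15 = 0.5675.
W_total = η_total · Q_H = 0.5675 × 3650 = 2071 J.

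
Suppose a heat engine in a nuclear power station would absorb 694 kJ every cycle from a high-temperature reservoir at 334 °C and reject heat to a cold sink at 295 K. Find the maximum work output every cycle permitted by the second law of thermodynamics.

W_max ≈ 357 kJ

T_H = 334 °C → 334 + 273.15 = 607.15 K.
By the Carnot theorem, η_max = 1 − T_C/T_H = 1 − 295.00/607.15 = 0.5141.
W_max = η_max · Q_H = 0.5141 × 694 = 357 kJ.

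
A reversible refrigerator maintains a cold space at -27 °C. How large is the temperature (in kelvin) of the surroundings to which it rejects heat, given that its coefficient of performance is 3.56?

T_H ≈ 315 K

T_C = -27 °C → -27 + 273.15 = 246.15 K.
COP_R = T_C/(T_H − T_C) ⇒ T_H = T_C·(1 + 1/COP_R) = 246.15 × (1 + 1/3.56) = 315 K.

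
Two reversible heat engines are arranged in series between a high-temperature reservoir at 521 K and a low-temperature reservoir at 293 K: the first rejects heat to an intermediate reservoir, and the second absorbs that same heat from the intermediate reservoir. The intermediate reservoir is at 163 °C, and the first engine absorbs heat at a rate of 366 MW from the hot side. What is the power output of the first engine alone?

T_m = 163 °C → 163 + 273.15 = 436.15 K.
First-stage efficiency η₁ = 1 − T_m/T_H = 1 − 436.15/521.00 = 0.1629.
W₁ = η₁·Q_H = 0.1629 × 366 = 59.6 MW.

Ẇ₁ ≈ 59.6 MW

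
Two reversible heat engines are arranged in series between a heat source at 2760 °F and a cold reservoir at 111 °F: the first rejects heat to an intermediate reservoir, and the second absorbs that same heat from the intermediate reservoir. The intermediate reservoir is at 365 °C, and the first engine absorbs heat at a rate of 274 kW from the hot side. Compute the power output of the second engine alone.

Ẇ₂ ≈ 49.2 kW

T_H = 2760 °F → (2760 − 32) × 5/9 = 1515.56 °C = 1788.71 K.
T_C = 111 °F → (111 − 32) × 5/9 = 43.89 °C = 317.04 K.
T_m = 365 °C → 365 + 273.15 = 638.15 K.
Heat entering the second stage: Q_m = Q_H·(T_m/T_H) = 274 × 638.15/1788.71 = 97.8 kW.
Second-stage efficiency η₂ = 1 − T_C/T_m = 1 − 317.04/638.15 = 0.5032, so W₂ = η₂·Q_m = 49.2 kW.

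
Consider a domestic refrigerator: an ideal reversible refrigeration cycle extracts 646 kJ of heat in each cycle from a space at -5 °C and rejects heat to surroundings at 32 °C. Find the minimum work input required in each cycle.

T_H = 32 °C → 32 + 273.15 = 305.15 K.
T_C = -5 °C → -5 + 273.15 = 268.15 K.
Carnot COP: COP_R = T_C/(T_H − T_C) = 268.15/37.00 = 7.2473.
W = Q_C/COP_R = 646/7.2473 = 89.14 kJ.

W_in ≈ 89.14 kJ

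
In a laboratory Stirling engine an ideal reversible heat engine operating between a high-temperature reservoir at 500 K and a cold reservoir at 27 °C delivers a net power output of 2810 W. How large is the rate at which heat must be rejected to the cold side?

Q̇_C ≈ 4220 W

T_C = 27 °C → 27 + 273.15 = 300.15 K.
Carnot efficiency: η = 1 − T_C/T_H = 1 − 300.15/500.00 = 0.3997.
Since Q_C/Q_H = T_C/T_H and Q_H = W/η, Q_C = W·T_C/(T_H − T_C) = 2810 × 300.15/199.85 = 4220 W.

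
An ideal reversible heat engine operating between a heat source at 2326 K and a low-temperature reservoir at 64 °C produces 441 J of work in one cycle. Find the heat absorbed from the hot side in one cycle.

T_C = 64 °C → 64 + 273.15 = 337.15 K.
Since the cycle is reversible, η = 1 − T_C/T_H = 1 − 337.15/2326.00 = 0.8551.
Q_H = W/η = 441/0.8551 = 515.8 J.

Q_H ≈ 515.8 J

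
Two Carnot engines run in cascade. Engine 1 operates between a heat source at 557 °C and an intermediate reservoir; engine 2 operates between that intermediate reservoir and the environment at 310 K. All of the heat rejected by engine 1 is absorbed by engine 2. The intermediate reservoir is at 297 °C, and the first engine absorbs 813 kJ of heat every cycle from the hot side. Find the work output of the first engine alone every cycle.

T_H = 557 °C → 557 + 273.15 = 830.15 K.
T_m = 297 °C → 297 + 273.15 = 570.15 K.
First-stage efficiency η₁ = 1 − T_m/T_H = 1 − 570.15/830.15 = 0.3132.
W₁ = η₁·Q_H = 0.3132 × 813 = 255 kJ.

W₁ ≈ 255 kJ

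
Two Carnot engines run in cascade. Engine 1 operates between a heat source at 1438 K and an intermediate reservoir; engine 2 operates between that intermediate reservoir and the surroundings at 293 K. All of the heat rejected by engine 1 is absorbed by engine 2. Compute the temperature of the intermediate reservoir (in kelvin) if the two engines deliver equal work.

For reversible stages Q_m = Q_H·(T_m/T_H). Setting W₁ = Q_H(1 − T_m/T_H) equal to W₂ = Q_m(1 − T_C/T_m) = Q_H·(T_m − T_C)/T_H gives T_H − T_m = T_m − T_C, so T_m = (T_H + T_C)/2 = (1438.00 + 293.00)/2 = 866 K.

T_m ≈ 866 K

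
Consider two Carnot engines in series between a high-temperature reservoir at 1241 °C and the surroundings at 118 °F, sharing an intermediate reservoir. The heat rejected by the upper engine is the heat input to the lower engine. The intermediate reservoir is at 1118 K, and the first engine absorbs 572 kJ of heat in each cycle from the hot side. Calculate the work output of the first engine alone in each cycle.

W₁ ≈ 149.7 kJ

T_H = 1241 °C → 1241 + 273.15 = 1514.15 K.
T_C = 118 °F → (118 − 32) × 5/9 = 47.78 °C = 320.93 K.
First-stage efficiency η₁ = 1 − T_m/T_H = 1 − 1118.00/1514.15 = 0.2616.
W₁ = η₁·Q_H = 0.2616 × 572 = 149.7 kJ.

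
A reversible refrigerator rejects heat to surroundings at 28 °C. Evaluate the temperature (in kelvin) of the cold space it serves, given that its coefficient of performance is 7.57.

T_C ≈ 266 K

T_H = 28 °C → 28 + 273.15 = 301.15 K.
COP_R = T_C/(T_H − T_C) ⇒ T_C = T_H·COP_R/(1 + COP_R) = 301.15 × 7.57/(1 + 7.57) = 266 K.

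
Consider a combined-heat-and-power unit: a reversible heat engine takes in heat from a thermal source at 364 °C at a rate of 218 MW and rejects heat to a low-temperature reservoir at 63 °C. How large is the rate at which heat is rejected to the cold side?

T_H = 364 °C → 364 + 273.15 = 637.15 K.
T_C = 63 °C → 63 + 273.15 = 336.15 K.
Carnot efficiency: η = 1 − T_C/T_H = 1 − 336.15/637.15 = 0.4724.
For a reversible cycle Q_C/Q_H = T_C/T_H, so Q_C = 218 × 336.15/637.15 = 115.0 MW.

Q̇_C ≈ 115.0 MW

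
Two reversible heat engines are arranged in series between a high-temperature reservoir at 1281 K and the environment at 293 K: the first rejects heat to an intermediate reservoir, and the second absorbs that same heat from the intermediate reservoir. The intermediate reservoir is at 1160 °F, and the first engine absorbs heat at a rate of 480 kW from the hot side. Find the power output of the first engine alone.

T_m = 1160 °F → (1160 − 32) × 5/9 = 626.67 °C = 899.82 K.
First-stage efficiency η₁ = 1 − T_m/T_H = 1 − 899.82/1281.00 = 0.2976.
W₁ = η₁·Q_H = 0.2976 × 480 = 143 kW.

Ẇ₁ ≈ 143 kW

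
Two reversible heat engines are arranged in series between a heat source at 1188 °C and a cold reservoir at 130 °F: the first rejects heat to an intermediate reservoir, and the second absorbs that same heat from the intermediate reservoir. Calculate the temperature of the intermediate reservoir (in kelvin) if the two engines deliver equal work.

T_m ≈ 894 K

T_H = 1188 °C → 1188 + 273.15 = 1461.15 K.
T_C = 130 °F → (130 − 32) × 5/9 = 54.44 °C = 327.59 K.
For reversible stages Q_m = Q_H·(T_m/T_H). Setting W₁ = Q_H(1 − T_m/T_H) equal to W₂ = Q_m(1 − T_C/T_m) = Q_H·(T_m − T_C)/T_H gives T_H − T_m = T_m − T_C, so T_m = (T_H + T_C)/2 = (1461.15 + 327.59)/2 = 894 K.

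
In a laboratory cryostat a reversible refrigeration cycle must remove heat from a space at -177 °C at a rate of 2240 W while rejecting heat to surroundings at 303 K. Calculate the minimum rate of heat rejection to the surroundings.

Q̇_H ≈ 7060 W

T_C = -177 °C → -177 + 273.15 = 96.15 K.
For a reversible cycle Q_H/Q_C = T_H/T_C, so Q_H = Q_C·T_H/T_C = 2240 × 303.00/96.15 = 7060 W.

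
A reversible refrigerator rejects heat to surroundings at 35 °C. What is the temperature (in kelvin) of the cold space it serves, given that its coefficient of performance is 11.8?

T_C ≈ 284.1 K

T_H = 35 °C → 35 + 273.15 = 308.15 K.
COP_R = T_C/(T_H − T_C) ⇒ T_C = T_H·COP_R/(1 + COP_R) = 308.15 × 11.8/(1 + 11.8) = 284.1 K.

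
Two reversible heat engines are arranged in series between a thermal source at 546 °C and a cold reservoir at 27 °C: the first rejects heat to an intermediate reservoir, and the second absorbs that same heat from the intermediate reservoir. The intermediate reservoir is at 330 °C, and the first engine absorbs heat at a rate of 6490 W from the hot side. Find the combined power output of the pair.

Ẇ_total ≈ 4110 W

T_H = 546 °C → 546 + 273.15 = 819.15 K.
T_C = 27 °C → 27 + 273.15 = 300.15 K.
Two reversible stages in series are equivalent to a single Carnot engine between T_H and T_C, so η_total = 1 − T_C/T_H = 1 − 300.15/819.15 = 0.6336.
W_total = η_total · Q_H = 0.6336 × 6490 = 4110 W.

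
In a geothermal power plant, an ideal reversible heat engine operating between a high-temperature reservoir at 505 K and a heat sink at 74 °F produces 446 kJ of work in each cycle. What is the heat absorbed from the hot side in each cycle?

T_C = 74 °F → (74 − 32) × 5/9 = 23.33 °C = 296.48 K.
Carnot efficiency: η = 1 − T_C/T_H = 1 − 296.48/505.00 = 0.4129.
Q_H = W/η = 446/0.4129 = 1080 kJ.

Q_H ≈ 1080 kJ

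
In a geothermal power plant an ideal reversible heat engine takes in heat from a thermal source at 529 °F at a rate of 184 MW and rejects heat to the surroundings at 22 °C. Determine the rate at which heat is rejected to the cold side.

Q̇_C ≈ 98.9 MW

T_H = 529 °F → (529 − 32) × 5/9 = 276.11 °C = 549.26 K.
T_C = 22 °C → 22 + 273.15 = 295.15 K.
Since the cycle is reversible, η = 1 − T_C/T_H = 1 − 295.15/549.26 = 0.4626.
For a reversible cycle Q_C/Q_H = T_C/T_H, so Q_C = 184 × 295.15/549.26 = 98.9 MW.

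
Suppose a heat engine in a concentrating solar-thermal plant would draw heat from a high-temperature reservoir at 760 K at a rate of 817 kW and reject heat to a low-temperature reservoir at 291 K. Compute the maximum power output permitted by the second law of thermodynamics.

Ẇ_max ≈ 504 kW

By the Carnot theorem, η_max = 1 − T_C/T_H = 1 − 291.00/760.00 = 0.6171.
W_max = η_max · Q_H = 0.6171 × 817 = 504 kW.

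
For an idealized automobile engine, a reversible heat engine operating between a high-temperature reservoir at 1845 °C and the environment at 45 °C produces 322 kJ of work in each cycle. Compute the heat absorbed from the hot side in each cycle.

T_H = 1845 °C → 1845 + 273.15 = 2118.15 K.
T_C = 45 °C → 45 + 273.15 = 318.15 K.
η_rev = 1 − T_C/T_H = 1 − 318.15/2118.15 = 0.8498.
Q_H = W/η = 322/0.8498 = 379 kJ.

Q_H ≈ 379 kJ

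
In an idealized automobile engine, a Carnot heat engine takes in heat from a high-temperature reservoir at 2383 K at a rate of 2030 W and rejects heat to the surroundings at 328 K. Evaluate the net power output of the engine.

Ẇ ≈ 1750 W

Carnot efficiency: η = 1 − T_C/T_H = 1 − 328.00/2383.00 = 0.8624.
W = η·Q_H = 0.8624 × 2030 = 1750 W.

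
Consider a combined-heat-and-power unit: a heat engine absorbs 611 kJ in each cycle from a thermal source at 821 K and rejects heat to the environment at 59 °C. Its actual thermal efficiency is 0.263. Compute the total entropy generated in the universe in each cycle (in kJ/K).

ΔS_univ ≈ 0.612 kJ/K

T_C = 59 °C → 59 + 273.15 = 332.15 K.
W = η·Q_H = 0.263 × 611 = 160.7 kJ, so Q_C = Q_H − W = 450.3 kJ.
The hot reservoir loses entropy Q_H/T_H = 611/821.00 = 0.7442 kJ/K; the cold reservoir gains Q_C/T_C = 450.3/332.15 = 1.356 kJ/K.
ΔS_univ = −Q_H/T_H + Q_C/T_C = 0.612 kJ/K (> 0, since η = 0.263 < η_Carnot = 0.595).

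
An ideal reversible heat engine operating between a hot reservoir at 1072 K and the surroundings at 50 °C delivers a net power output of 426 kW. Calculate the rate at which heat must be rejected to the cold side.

T_C = 50 °C → 50 + 273.15 = 323.15 K.
For a reversible engine, η = 1 − T_C/T_H = 1 − 323.15/1072.00 = 0.6986.
Since Q_C/Q_H = T_C/T_H and Q_H = W/η, Q_C = W·T_C/(T_H − T_C) = 426 × 323.15/748.85 = 184 kW.

Q̇_C ≈ 184 kW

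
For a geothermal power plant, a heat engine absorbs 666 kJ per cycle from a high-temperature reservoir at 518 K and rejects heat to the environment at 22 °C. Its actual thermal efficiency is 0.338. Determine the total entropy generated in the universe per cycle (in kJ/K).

T_C = 22 °C → 22 + 273.15 = 295.15 K.
W = η·Q_H = 0.338 × 666 = 225.1 kJ, so Q_C = Q_H − W = 440.9 kJ.
Reservoir entropy changes: ΔS_H = −Q_H/T_H = −666/518.00 = -1.286 kJ/K and ΔS_C = +Q_C/T_C = 440.9/295.15 = 1.494 kJ/K.
ΔS_univ = −Q_H/T_H + Q_C/T_C = 0.208 kJ/K (> 0, since η = 0.338 < η_Carnot = 0.430).

ΔS_univ ≈ 0.208 kJ/K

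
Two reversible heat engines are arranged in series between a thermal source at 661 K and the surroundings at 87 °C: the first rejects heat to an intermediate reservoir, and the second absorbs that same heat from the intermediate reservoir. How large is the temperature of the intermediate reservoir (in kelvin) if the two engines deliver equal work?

T_C = 87 °C → 87 + 273.15 = 360.15 K.
For reversible stages Q_m = Q_H·(T_m/T_H). Setting W₁ = Q_H(1 − T_m/T_H) equal to W₂ = Q_m(1 − T_C/T_m) = Q_H·(T_m − T_C)/T_H gives T_H − T_m = T_m − T_C, so T_m = (T_H + T_C)/2 = (661.00 + 360.15)/2 = 511 K.

T_m ≈ 511 K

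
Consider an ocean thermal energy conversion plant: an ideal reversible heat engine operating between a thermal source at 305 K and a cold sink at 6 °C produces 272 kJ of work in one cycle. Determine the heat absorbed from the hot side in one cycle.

Q_H ≈ 3209 kJ

T_C = 6 °C → 6 + 273.15 = 279.15 K.
Carnot efficiency: η = 1 − T_C/T_H = 1 − 279.15/305.00 = 0.0848.
Q_H = W/η = 272/0.0848 = 3209 kJ.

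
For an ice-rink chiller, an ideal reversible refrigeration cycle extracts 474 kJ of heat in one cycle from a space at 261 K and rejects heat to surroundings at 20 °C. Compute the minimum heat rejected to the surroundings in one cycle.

T_H = 20 °C → 20 + 273.15 = 293.15 K.
For a reversible cycle Q_H/Q_C = T_H/T_C, so Q_H = Q_C·T_H/T_C = 474 × 293.15/261.00 = 532 kJ.

Q_H ≈ 532 kJ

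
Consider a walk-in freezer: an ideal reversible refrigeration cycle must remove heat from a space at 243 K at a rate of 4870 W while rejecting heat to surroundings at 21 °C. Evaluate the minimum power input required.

Ẇ_in ≈ 1030 W

T_H = 21 °C → 21 + 273.15 = 294.15 K.
Carnot COP: COP_R = T_C/(T_H − T_C) = 243.00/51.15 = 4.7507.
W = Q_C/COP_R = 4870/4.7507 = 1030 W.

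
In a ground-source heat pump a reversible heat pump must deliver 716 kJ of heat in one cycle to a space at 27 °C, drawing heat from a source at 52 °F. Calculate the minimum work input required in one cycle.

W_in ≈ 37.9 kJ

T_H = 27 °C → 27 + 273.15 = 300.15 K.
T_C = 52 °F → (52 − 32) × 5/9 = 11.11 °C = 284.26 K.
The Carnot heat-pump COP is COP_HP = T_H/(T_H − T_C) = 300.15/15.89 = 18.8906.
W = Q_H/COP_HP = 716/18.8906 = 37.9 kJ.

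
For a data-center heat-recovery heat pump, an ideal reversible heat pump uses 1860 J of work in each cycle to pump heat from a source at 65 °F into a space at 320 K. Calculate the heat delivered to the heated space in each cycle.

T_C = 65 °F → (65 − 32) × 5/9 = 18.33 °C = 291.48 K.
COP_HP = T_H/(T_H − T_C) = 320.00/28.52 = 11.2215.
Q_H = COP_HP · W = 11.2215 × 1860 = 20870 J.

Q_H ≈ 20870 J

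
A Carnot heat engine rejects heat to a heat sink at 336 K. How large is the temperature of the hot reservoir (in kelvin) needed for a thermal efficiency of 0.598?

T_H ≈ 835.8 K

From η = 1 − T_C/T_H, solving for T_H gives T_H = T_C/(1 − η) = 336.00/(1 − 0.598) = 835.8 K.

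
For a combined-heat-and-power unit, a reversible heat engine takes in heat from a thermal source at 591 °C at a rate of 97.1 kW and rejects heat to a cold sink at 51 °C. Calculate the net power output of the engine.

Ẇ ≈ 60.7 kW

T_H = 591 °C → 591 + 273.15 = 864.15 K.
T_C = 51 °C → 51 + 273.15 = 324.15 K.
The Carnot efficiency is η = 1 − T_C/T_H = 1 − 324.15/864.15 = 0.6249.
W = η·Q_H = 0.6249 × 97.1 = 60.7 kW.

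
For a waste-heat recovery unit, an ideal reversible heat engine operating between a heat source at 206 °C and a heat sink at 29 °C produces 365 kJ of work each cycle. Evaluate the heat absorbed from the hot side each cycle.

T_H = 206 °C → 206 + 273.15 = 479.15 K.
T_C = 29 °C → 29 + 273.15 = 302.15 K.
Since the cycle is reversible, η = 1 − T_C/T_H = 1 − 302.15/479.15 = 0.3694.
Q_H = W/η = 365/0.3694 = 988 kJ.

Q_H ≈ 988 kJ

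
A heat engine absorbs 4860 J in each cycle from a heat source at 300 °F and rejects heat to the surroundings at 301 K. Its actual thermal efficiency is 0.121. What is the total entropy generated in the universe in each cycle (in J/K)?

ΔS_univ ≈ 2.677 J/K

T_H = 300 °F → (300 − 32) × 5/9 = 148.89 °C = 422.04 K.
W = η·Q_H = 0.121 × 4860 = 588.1 J, so Q_C = Q_H − W = 4272 J.
The hot reservoir loses entropy Q_H/T_H = 4860/422.04 = 11.52 J/K; the cold reservoir gains Q_C/T_C = 4272/301.00 = 14.19 J/K.
ΔS_univ = −Q_H/T_H + Q_C/T_C = 2.677 J/K (> 0, since η = 0.121 < η_Carnot = 0.287).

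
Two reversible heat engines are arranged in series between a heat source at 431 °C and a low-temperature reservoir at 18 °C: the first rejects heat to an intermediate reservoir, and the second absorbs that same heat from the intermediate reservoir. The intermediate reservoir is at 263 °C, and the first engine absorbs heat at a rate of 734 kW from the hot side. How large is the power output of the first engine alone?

Ẇ₁ ≈ 175 kW

T_H = 431 °C → 431 + 273.15 = 704.15 K.
T_C = 18 °C → 18 + 273.15 = 291.15 K.
T_m = 263 °C → 263 + 273.15 = 536.15 K.
First-stage efficiency η₁ = 1 − T_m/T_H = 1 − 536.15/704.15 = 0.2386.
W₁ = η₁·Q_H = 0.2386 × 734 = 175 kW.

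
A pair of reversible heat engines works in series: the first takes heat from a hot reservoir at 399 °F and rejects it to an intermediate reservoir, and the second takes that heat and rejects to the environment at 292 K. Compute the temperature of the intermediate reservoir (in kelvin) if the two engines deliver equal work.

T_m ≈ 385 K

T_H = 399 °F → (399 − 32) × 5/9 = 203.89 °C = 477.04 K.
For reversible stages Q_m = Q_H·(T_m/T_H). Setting W₁ = Q_H(1 − T_m/T_H) equal to W₂ = Q_m(1 − T_C/T_m) = Q_H·(T_m − T_C)/T_H gives T_H − T_m = T_m − T_C, so T_m = (T_H + T_C)/2 = (477.04 + 292.00)/2 = 385 K.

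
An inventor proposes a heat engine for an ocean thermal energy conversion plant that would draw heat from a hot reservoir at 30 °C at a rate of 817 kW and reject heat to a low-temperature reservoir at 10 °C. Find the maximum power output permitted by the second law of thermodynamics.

Ẇ_max ≈ 53.90 kW

T_H = 30 °C → 30 + 273.15 = 303.15 K.
T_C = 10 °C → 10 + 273.15 = 283.15 K.
The upper bound on efficiency is η_max = 1 − T_C/T_H = 1 − 283.15/303.15 = 0.0660.
W_max = η_max · Q_H = 0.0660 × 817 = 53.90 kW.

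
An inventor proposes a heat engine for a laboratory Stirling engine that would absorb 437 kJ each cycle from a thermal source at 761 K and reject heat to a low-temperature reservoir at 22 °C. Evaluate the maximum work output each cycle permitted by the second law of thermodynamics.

W_max ≈ 267.5 kJ

T_C = 22 °C → 22 + 273.15 = 295.15 K.
By the Carnot theorem, η_max = 1 − T_C/T_H = 1 − 295.15/761.00 = 0.6122.
W_max = η_max · Q_H = 0.6122 × 437 = 267.5 kJ.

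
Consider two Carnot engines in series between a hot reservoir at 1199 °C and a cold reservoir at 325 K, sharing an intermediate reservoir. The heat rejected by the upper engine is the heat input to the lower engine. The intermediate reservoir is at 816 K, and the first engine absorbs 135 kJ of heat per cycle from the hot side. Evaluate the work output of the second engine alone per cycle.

T_H = 1199 °C → 1199 + 273.15 = 1472.15 K.
Heat entering the second stage: Q_m = Q_H·(T_m/T_H) = 135 × 816.00/1472.15 = 74.83 kJ.
Second-stage efficiency η₂ = 1 − T_C/T_m = 1 − 325.00/816.00 = 0.6017, so W₂ = η₂·Q_m = 45.03 kJ.

W₂ ≈ 45.03 kJ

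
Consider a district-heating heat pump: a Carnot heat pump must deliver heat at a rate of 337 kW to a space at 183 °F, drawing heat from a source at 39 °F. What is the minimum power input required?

Ẇ_in ≈ 75.51 kW

T_H = 183 °F → (183 − 32) × 5/9 = 83.89 °C = 357.04 K.
T_C = 39 °F → (39 − 32) × 5/9 = 3.89 °C = 277.04 K.
For a reversible heat pump, COP_HP = T_H/(T_H − T_C) = 357.04/80.00 = 4.4630.
W = Q_H/COP_HP = 337/4.4630 = 75.51 kW.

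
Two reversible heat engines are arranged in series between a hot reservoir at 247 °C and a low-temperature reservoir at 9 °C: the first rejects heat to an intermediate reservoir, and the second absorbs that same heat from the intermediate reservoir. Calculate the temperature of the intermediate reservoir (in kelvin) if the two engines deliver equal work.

T_m ≈ 401.1 K

T_H = 247 °C → 247 + 273.15 = 520.15 K.
T_C = 9 °C → 9 + 273.15 = 282.15 K.
For reversible stages Q_m = Q_H·(T_m/T_H). Setting W₁ = Q_H(1 − T_m/T_H) equal to W₂ = Q_m(1 − T_C/T_m) = Q_H·(T_m − T_C)/T_H gives T_H − T_m = T_m − T_C, so T_m = (T_H + T_C)/2 = (520.15 + 282.15)/2 = 401.1 K.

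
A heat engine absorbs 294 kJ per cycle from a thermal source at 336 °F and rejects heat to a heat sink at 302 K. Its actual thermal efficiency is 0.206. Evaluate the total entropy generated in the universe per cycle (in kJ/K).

T_H = 336 °F → (336 − 32) × 5/9 = 168.89 °C = 442.04 K.
W = η·Q_H = 0.206 × 294 = 60.56 kJ, so Q_C = Q_H − W = 233.4 kJ.
The hot reservoir loses entropy Q_H/T_H = 294/442.04 = 0.6651 kJ/K; the cold reservoir gains Q_C/T_C = 233.4/302.00 = 0.7730 kJ/K.
ΔS_univ = −Q_H/T_H + Q_C/T_C = 0.1079 kJ/K (> 0, since η = 0.206 < η_Carnot = 0.317).

ΔS_univ ≈ 0.1079 kJ/K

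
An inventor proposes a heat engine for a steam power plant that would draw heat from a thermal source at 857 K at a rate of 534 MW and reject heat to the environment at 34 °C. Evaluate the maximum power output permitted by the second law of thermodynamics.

T_C = 34 °C → 34 + 273.15 = 307.15 K.
By the Carnot theorem, η_max = 1 − T_C/T_H = 1 − 307.15/857.00 = 0.6416.
W_max = η_max · Q_H = 0.6416 × 534 = 343 MW.

Ẇ_max ≈ 343 MW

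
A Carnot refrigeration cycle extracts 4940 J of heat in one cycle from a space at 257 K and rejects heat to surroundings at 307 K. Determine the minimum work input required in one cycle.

COP_R = T_C/(T_H − T_C) = 257.00/50.00 = 5.1400.
W = Q_C/COP_R = 4940/5.1400 = 961 J.

W_in ≈ 961 J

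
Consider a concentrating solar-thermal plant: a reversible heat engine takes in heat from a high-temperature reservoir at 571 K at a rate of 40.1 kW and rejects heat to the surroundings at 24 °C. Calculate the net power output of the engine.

Ẇ ≈ 19.2 kW

T_C = 24 °C → 24 + 273.15 = 297.15 K.
Carnot efficiency: η = 1 − T_C/T_H = 1 − 297.15/571.00 = 0.4796.
W = η·Q_H = 0.4796 × 40.1 = 19.2 kW.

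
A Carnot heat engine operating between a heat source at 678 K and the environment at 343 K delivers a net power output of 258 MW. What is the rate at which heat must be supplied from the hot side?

η_rev = 1 − T_C/T_H = 1 − 343.00/678.00 = 0.4941.
Q_H = W/η = 258/0.4941 = 522 MW.

Q̇_H ≈ 522 MW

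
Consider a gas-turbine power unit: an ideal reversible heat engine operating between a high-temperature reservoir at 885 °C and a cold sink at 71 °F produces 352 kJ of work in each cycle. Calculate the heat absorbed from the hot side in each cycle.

Q_H ≈ 472 kJ

T_H = 885 °C → 885 + 273.15 = 1158.15 K.
T_C = 71 °F → (71 − 32) × 5/9 = 21.67 °C = 294.82 K.
For a reversible engine, η = 1 − T_C/T_H = 1 − 294.82/1158.15 = 0.7454.
Q_H = W/η = 352/0.7454 = 472 kJ.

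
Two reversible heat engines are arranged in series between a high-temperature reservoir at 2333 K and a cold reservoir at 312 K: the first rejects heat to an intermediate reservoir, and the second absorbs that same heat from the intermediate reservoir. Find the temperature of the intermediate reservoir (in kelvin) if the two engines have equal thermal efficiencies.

T_m ≈ 853 K

Equal efficiencies require 1 − T_m/T_H = 1 − T_C/T_m, i.e. T_m/T_H = T_C/T_m, so T_m = √(T_H·T_C) = √(2333.00 × 312.00) = 853 K.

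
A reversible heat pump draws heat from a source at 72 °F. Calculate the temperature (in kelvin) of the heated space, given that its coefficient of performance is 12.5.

T_C = 72 °F → (72 − 32) × 5/9 = 22.22 °C = 295.37 K.
COP_HP = T_H/(T_H − T_C) ⇒ T_H = T_C·COP_HP/(COP_HP − 1) = 295.37 × 12.5/(12.5 − 1) = 321 K.

T_H ≈ 321 K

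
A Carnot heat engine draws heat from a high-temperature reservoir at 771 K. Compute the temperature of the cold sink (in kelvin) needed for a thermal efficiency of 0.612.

T_C ≈ 299.1 K

From η = 1 − T_C/T_H, T_C = T_H·(1 − η) = 771.00 × (1 − 0.612) = 299.1 K.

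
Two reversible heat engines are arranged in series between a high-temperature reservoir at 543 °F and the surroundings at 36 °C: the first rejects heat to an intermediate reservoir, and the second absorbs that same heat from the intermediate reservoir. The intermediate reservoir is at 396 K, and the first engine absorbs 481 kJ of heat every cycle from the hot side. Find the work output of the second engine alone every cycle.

T_H = 543 °F → (543 − 32) × 5/9 = 283.89 °C = 557.04 K.
T_C = 36 °C → 36 + 273.15 = 309.15 K.
Heat entering the second stage: Q_m = Q_H·(T_m/T_H) = 481 × 396.00/557.04 = 342 kJ.
Second-stage efficiency η₂ = 1 − T_C/T_m = 1 − 309.15/396.00 = 0.2193, so W₂ = η₂·Q_m = 75.0 kJ.

W₂ ≈ 75.0 kJ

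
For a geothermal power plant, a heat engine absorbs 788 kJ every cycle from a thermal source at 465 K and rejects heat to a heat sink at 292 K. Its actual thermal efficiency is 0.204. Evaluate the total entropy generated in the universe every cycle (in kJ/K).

ΔS_univ ≈ 0.453 kJ/K

W = η·Q_H = 0.204 × 788 = 160.8 kJ, so Q_C = Q_H − W = 627.2 kJ.
The hot reservoir loses entropy Q_H/T_H = 788/465.00 = 1.695 kJ/K; the cold reservoir gains Q_C/T_C = 627.2/292.00 = 2.148 kJ/K.
ΔS_univ = −Q_H/T_H + Q_C/T_C = 0.453 kJ/K (> 0, since η = 0.204 < η_Carnot = 0.372).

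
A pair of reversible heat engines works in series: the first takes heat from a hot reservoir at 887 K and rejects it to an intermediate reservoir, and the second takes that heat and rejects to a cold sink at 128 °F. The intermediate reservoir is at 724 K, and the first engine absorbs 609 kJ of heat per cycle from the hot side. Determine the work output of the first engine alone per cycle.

W₁ ≈ 111.9 kJ

T_C = 128 °F → (128 − 32) × 5/9 = 53.33 °C = 326.48 K.
First-stage efficiency η₁ = 1 − T_m/T_H = 1 − 724.00/887.00 = 0.1838.
W₁ = η₁·Q_H = 0.1838 × 609 = 111.9 kJ.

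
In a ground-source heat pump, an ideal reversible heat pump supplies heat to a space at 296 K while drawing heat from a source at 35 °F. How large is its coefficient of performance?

COP_HP ≈ 14.0

T_C = 35 °F → (35 − 32) × 5/9 = 1.67 °C = 274.82 K.
COP_HP = T_H/(T_H − T_C) = 296.00/(296.00 − 274.82) = 14.0.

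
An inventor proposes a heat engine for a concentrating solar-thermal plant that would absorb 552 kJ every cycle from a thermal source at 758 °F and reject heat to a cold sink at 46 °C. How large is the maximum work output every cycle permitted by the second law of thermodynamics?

W_max ≈ 291.6 kJ

T_H = 758 °F → (758 − 32) × 5/9 = 403.33 °C = 676.48 K.
T_C = 46 °C → 46 + 273.15 = 319.15 K.
The second-law ceiling is the Carnot efficiency, η_max = 1 − T_C/T_H = 1 − 319.15/676.48 = 0.5282.
W_max = η_max · Q_H = 0.5282 × 552 = 291.6 kJ.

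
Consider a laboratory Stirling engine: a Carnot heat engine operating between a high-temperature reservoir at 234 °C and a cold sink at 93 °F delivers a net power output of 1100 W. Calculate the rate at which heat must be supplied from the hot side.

T_H = 234 °C → 234 + 273.15 = 507.15 K.
T_C = 93 °F → (93 − 32) × 5/9 = 33.89 °C = 307.04 K.
Since the cycle is reversible, η = 1 − T_C/T_H = 1 − 307.04/507.15 = 0.3946.
Q_H = W/η = 1100/0.3946 = 2790 W.

Q̇_H ≈ 2790 W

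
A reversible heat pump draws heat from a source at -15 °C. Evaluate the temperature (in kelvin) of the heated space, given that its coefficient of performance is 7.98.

T_H ≈ 295 K

T_C = -15 °C → -15 + 273.15 = 258.15 K.
COP_HP = T_H/(T_H − T_C) ⇒ T_H = T_C·COP_HP/(COP_HP − 1) = 258.15 × 7.98/(7.98 − 1) = 295 K.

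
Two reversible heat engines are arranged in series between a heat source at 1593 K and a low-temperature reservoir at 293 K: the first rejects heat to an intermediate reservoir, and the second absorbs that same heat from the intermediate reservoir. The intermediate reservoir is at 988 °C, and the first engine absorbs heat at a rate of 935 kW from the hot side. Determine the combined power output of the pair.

Ẇ_total ≈ 763 kW

Two reversible stages in series are equivalent to a single Carnot engine between T_H and T_C, so η_total = 1 − T_C/T_H = 1 − 293.00/1593.00 = 0.8161.
W_total = η_total · Q_H = 0.8161 × 935 = 763 kW.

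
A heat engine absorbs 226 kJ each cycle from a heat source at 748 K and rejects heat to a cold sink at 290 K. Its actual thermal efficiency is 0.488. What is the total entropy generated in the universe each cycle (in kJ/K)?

ΔS_univ ≈ 0.0969 kJ/K

W = η·Q_H = 0.488 × 226 = 110.3 kJ, so Q_C = Q_H − W = 115.7 kJ.
The hot reservoir loses entropy Q_H/T_H = 226/748.00 = 0.3021 kJ/K; the cold reservoir gains Q_C/T_C = 115.7/290.00 = 0.3990 kJ/K.
ΔS_univ = −Q_H/T_H + Q_C/T_C = 0.0969 kJ/K (> 0, since η = 0.488 < η_Carnot = 0.612).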